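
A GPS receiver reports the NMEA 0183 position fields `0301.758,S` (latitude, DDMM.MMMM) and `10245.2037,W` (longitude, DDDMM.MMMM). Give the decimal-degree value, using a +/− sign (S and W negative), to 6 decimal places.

φ: split at 2 digits → 03° and 1.758′; 3 + 1.758/60 = 3.0293000
hemisphere S, so the sign is −
λ: degrees = first 3 digits = 102, minutes = 45.2037; 102 + 45.2037/60 = 102.7533950
W → negative

-3.029300, -102.753395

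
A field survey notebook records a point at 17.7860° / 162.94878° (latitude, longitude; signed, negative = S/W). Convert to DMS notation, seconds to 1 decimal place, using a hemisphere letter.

17°47′9.6″ N, 162°56′55.6″ E

Latitude: whole degrees 17; 47.16000′ → 47′ and 9.600″
Lon: whole degrees 162; 56.92680′ → 56′ and 55.608″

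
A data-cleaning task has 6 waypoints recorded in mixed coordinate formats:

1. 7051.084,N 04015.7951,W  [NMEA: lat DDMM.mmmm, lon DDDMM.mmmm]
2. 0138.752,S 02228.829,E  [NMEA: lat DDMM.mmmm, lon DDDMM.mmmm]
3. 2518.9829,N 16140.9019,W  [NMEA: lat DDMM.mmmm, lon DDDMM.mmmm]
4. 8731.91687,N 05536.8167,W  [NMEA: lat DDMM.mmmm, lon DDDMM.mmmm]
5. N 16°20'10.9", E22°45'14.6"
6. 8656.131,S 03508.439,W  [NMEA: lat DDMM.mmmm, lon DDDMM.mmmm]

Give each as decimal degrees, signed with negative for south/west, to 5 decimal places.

1. 70.85140, -40.26325
2. -1.64587, 22.48048
3. 25.31638, -161.68170
4. 87.53195, -55.61361
5. 16.33636, 22.75406
6. -86.93552, -35.14065

Point 1:
  φ: degrees = first 2 digits = 70, minutes = 51.084; 70 + 51.084/60 = 70.851400
  N ⇒ keep positive
  Lon: degrees = first 3 digits = 40, minutes = 15.7951; 40 + 15.7951/60 = 40.263252
  hemisphere W, so the sign is −
Point 2:
  Lat: degrees = first 2 digits = 1, minutes = 38.752; 1 + 38.752/60 = 1.645867
  hemisphere S, so the sign is −
  λ: degrees = first 3 digits = 22, minutes = 28.829; 22 + 28.829/60 = 22.480483
  E ⇒ keep positive
Point 3:
  Latitude: degrees = first 2 digits = 25, minutes = 18.9829; 25 + 18.9829/60 = 25.316382
  N → positive
  Lon: split at 3 digits → 161° and 40.9019′; 161 + 40.9019/60 = 161.681698
  hemisphere W, so the sign is −
Point 4:
  Lat: degrees = first 2 digits = 87, minutes = 31.91687; 87 + 31.91687/60 = 87.531948
  N → positive
  λ: split at 3 digits → 055° and 36.8167′; 55 + 36.8167/60 = 55.613612
  W → negative
Point 5:
  Latitude: 16° + 20/60 + 10.9/3600 = 16 + 0.333333 + 0.003028 = 16.336361
  N ⇒ keep positive
  Lon: 22 + 45/60 + 14.6/3600 = 22.754056
  E ⇒ keep positive
Point 6:
  Latitude: split at 2 digits → 86° and 56.131′; 86 + 56.131/60 = 86.935517
  S → negative
  λ: degrees = first 3 digits = 35, minutes = 8.439; 35 + 8.439/60 = 35.140650
  W ⇒ negate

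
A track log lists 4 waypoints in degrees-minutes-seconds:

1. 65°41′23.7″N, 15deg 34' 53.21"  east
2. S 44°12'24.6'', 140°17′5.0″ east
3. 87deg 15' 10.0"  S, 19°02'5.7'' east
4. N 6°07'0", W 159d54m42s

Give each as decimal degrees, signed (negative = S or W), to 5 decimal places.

Point 1:
  Lat: 41′ + 23.7″ = 41.39500′; 65 + 41.39500/60 = 65.689917
  N → positive
  Longitude: 15° + 34/60 + 53.21/3600 = 15 + 0.566667 + 0.014781 = 15.581447
  E ⇒ keep positive
Point 2:
  Lat: 44° + 12/60 + 24.6/3600 = 44 + 0.200000 + 0.006833 = 44.206833
  S → negative
  Longitude: 140° + 17/60 + 5/3600 = 140 + 0.283333 + 0.001389 = 140.284722
  E ⇒ keep positive
Point 3:
  Lat: 87° + 15/60 + 10/3600 = 87 + 0.250000 + 0.002778 = 87.252778
  S → negative
  Lon: 2′ + 5.7″ = 2.09500′; 19 + 2.09500/60 = 19.034917
  E ⇒ keep positive
Point 4:
  Lat: 7′ + 0″ = 7.00000′; 6 + 7.00000/60 = 6.116667
  N → positive
  Lon: 159° + 54/60 + 42/3600 = 159 + 0.900000 + 0.011667 = 159.911667
  hemisphere W, so the sign is −

1. 65.68992, 15.58145
2. -44.20683, 140.28472
3. -87.25278, 19.03492
4. 6.11667, -159.91167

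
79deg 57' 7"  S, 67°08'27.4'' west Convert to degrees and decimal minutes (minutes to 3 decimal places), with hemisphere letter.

79° 57.117′ S, 67° 8.457′ W

φ: 57 + 7/60 = 57.11667′
Lon: seconds/60 = 0.45667; minutes = 8 + 0.45667 = 8.45667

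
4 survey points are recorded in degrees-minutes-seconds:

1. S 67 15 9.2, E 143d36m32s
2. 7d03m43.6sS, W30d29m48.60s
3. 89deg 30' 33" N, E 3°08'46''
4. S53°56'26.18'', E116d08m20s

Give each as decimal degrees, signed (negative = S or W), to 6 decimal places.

1. -67.252556, 143.608889
2. -7.062111, -30.496833
3. 89.509167, 3.146111
4. -53.940606, 116.138889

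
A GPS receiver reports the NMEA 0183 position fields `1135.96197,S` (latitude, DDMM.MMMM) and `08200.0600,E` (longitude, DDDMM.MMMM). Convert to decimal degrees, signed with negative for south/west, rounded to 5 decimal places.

Lat: split at 2 digits → 11° and 35.96197′; 11 + 35.96197/60 = 11.599366
hemisphere S, so the sign is −
Lon: degrees = first 3 digits = 82, minutes = 0.06; 82 + 0.06/60 = 82.001000
E ⇒ keep positive

-11.59937, 82.00100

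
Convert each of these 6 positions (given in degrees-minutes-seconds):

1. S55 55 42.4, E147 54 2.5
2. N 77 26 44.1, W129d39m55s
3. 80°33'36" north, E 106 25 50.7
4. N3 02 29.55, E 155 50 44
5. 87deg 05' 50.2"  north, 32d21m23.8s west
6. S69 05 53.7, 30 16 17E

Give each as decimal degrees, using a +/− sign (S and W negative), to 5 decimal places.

1. -55.92844, 147.90069
2. 77.44558, -129.66528
3. 80.56000, 106.43075
4. 3.04154, 155.84556
5. 87.09728, -32.35661
6. -69.09825, 30.27139

Point 1:
  Latitude: 55′ + 42.4″ = 55.70667′; 55 + 55.70667/60 = 55.928444
  S ⇒ negate
  λ: 147° + 54/60 + 2.5/3600 = 147 + 0.900000 + 0.000694 = 147.900694
  E → positive
Point 2:
  Latitude: 77 + 26/60 + 44.1/3600 = 77.445583
  N → positive
  λ: 129° + 39/60 + 55/3600 = 129 + 0.650000 + 0.015278 = 129.665278
  W ⇒ negate
Point 3:
  Latitude: 80 + 33/60 + 36/3600 = 80.560000
  N → positive
  Longitude: 106 + 25/60 + 50.7/3600 = 106.430750
  E → positive
Point 4:
  Latitude: 2′ + 29.55″ = 2.49250′; 3 + 2.49250/60 = 3.041542
  N ⇒ keep positive
  Longitude: 155 + 50/60 + 44/3600 = 155.845556
  E → positive
Point 5:
  Latitude: 5′ + 50.2″ = 5.83667′; 87 + 5.83667/60 = 87.097278
  N ⇒ keep positive
  Lon: 32° + 21/60 + 23.8/3600 = 32 + 0.350000 + 0.006611 = 32.356611
  W → negative
Point 6:
  Lat: 5′ + 53.7″ = 5.89500′; 69 + 5.89500/60 = 69.098250
  S → negative
  Lon: 16′ + 17″ = 16.28333′; 30 + 16.28333/60 = 30.271389
  E ⇒ keep positive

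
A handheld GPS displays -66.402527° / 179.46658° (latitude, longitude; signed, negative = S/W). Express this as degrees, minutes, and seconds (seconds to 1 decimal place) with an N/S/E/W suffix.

66°24′9.1″ S, 179°27′59.7″ E

Latitude is negative → S; |value| = 66.402527
φ: whole degrees 66; 24.15162′ → 24′ and 9.097″
Lon: 0.466580 × 60 = 27.99480′ → 27′, remainder × 60 = 59.688″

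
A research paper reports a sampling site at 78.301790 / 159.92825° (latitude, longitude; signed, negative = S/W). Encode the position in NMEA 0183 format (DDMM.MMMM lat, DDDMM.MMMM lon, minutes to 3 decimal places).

7818.107,N / 15955.695,E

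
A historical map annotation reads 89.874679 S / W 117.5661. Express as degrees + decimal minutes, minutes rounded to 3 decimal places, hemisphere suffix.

89° 52.481′ S, 117° 33.966′ W

Latitude: fractional part 0.874679 → 52.48074 minutes
λ: 117° + 0.566100 × 60 = 117° 33.96600′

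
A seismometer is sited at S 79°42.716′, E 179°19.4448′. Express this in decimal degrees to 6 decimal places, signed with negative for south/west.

Latitude: 79 + 42.716/60 = 79.7119333
S ⇒ negate
Lon: 179 + 19.4448/60 = 179.3240800
E → positive

-79.711933, 179.324080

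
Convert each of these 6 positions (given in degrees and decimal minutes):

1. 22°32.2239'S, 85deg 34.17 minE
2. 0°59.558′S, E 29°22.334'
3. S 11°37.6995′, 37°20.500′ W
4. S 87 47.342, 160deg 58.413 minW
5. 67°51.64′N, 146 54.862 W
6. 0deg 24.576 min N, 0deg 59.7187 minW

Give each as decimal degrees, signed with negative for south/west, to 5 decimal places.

1. -22.53707, 85.56950
2. -0.99263, 29.37223
3. -11.62833, -37.34167
4. -87.78903, -160.97355
5. 67.86067, -146.91437
6. 0.40960, -0.99531

Point 1:
  Latitude: 22 + 32.2239/60 = 22.537065
  S ⇒ negate
  Lon: 34.17′ = 0.569500°; total 85.569500
  E → positive
Point 2:
  Lat: 0 + 59.558/60 = 0.992633
  S → negative
  λ: 22.334′ = 0.372233°; total 29.372233
  E → positive
Point 3:
  Lat: 37.6995′ = 0.628325°; total 11.628325
  hemisphere S, so the sign is −
  Longitude: 37 + 20.5/60 = 37.341667
  W ⇒ negate
Point 4:
  Lat: 47.342′ = 0.789033°; total 87.789033
  hemisphere S, so the sign is −
  Longitude: 58.413′ = 0.973550°; total 160.973550
  hemisphere W, so the sign is −
Point 5:
  Lat: 67 + 51.64/60 = 67.860667
  N → positive
  Lon: 54.862′ = 0.914367°; total 146.914367
  hemisphere W, so the sign is −
Point 6:
  Lat: 24.576′ = 0.409600°; total 0.409600
  N → positive
  Lon: 0 + 59.7187/60 = 0.995312
  W → negative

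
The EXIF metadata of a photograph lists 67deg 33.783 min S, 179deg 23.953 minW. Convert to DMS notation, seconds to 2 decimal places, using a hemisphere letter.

φ: fractional minutes 0.78300 × 60 = 46.9800″
Longitude: fractional minutes 0.95300 × 60 = 57.1800″

67°33′46.98″ S, 179°23′57.18″ W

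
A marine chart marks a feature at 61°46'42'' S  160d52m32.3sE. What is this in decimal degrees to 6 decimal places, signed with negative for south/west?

-61.778333, 160.875639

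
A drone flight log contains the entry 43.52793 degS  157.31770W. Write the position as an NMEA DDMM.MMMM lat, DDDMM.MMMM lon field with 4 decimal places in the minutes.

4331.6758,S / 15719.0620,W

φ: fractional part 0.527930 → 31.675800 minutes
λ: fractional part 0.317700 → 19.062000 minutes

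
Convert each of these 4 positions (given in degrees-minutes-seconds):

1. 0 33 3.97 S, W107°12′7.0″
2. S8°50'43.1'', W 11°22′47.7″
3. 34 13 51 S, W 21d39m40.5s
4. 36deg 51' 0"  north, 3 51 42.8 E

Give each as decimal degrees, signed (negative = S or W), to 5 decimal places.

Point 1:
  φ: 0 + 33/60 + 3.97/3600 = 0.551103
  S → negative
  Lon: 107 + 12/60 + 7/3600 = 107.201944
  hemisphere W, so the sign is −
Point 2:
  Lat: 8° + 50/60 + 43.1/3600 = 8 + 0.833333 + 0.011972 = 8.845306
  S → negative
  Longitude: 22′ + 47.7″ = 22.79500′; 11 + 22.79500/60 = 11.379917
  W → negative
Point 3:
  Latitude: 13′ + 51″ = 13.85000′; 34 + 13.85000/60 = 34.230833
  hemisphere S, so the sign is −
  λ: 21 + 39/60 + 40.5/3600 = 21.661250
  W → negative
Point 4:
  Latitude: 51′ + 0″ = 51.00000′; 36 + 51.00000/60 = 36.850000
  N → positive
  Longitude: 51′ + 42.8″ = 51.71333′; 3 + 51.71333/60 = 3.861889
  E → positive

1. -0.55110, -107.20194
2. -8.84531, -11.37992
3. -34.23083, -21.66125
4. 36.85000, 3.86189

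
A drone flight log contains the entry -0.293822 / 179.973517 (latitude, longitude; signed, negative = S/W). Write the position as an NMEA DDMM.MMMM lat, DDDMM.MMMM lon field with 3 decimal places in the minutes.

0017.629,S / 17958.411,E

Latitude is negative → S; |value| = 0.293822
Lat: 0° + 0.293822 × 60 = 0° 17.62932′
Longitude: fractional part 0.973517 → 58.41102 minutes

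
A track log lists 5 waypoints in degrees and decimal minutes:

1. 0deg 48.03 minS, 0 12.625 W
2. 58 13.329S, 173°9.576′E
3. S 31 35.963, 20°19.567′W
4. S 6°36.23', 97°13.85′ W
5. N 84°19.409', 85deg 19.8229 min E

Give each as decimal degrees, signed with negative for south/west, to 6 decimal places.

1. -0.800500, -0.210417
2. -58.222150, 173.159600
3. -31.599383, -20.326117
4. -6.603833, -97.230833
5. 84.323483, 85.330382

Point 1:
  Latitude: 0 + 48.03/60 = 0.8005000
  hemisphere S, so the sign is −
  Lon: 0 + 12.625/60 = 0.2104167
  hemisphere W, so the sign is −
Point 2:
  Latitude: 13.329′ = 0.222150°; total 58.2221500
  S → negative
  Lon: 9.576′ = 0.159600°; total 173.1596000
  E ⇒ keep positive
Point 3:
  φ: 31 + 35.963/60 = 31.5993833
  S → negative
  Lon: 19.567′ = 0.326117°; total 20.3261167
  hemisphere W, so the sign is −
Point 4:
  Latitude: 6 + 36.23/60 = 6.6038333
  S → negative
  Lon: 97 + 13.85/60 = 97.2308333
  W ⇒ negate
Point 5:
  Latitude: 84 + 19.409/60 = 84.3234833
  N → positive
  Longitude: 19.8229′ = 0.330382°; total 85.3303817
  E ⇒ keep positive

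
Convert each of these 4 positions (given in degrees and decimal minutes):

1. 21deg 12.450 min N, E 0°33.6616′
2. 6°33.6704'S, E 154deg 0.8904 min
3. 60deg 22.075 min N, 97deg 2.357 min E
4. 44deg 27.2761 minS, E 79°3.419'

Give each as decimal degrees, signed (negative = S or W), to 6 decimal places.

1. 21.207500, 0.561027
2. -6.561173, 154.014840
3. 60.367917, 97.039283
4. -44.454602, 79.056983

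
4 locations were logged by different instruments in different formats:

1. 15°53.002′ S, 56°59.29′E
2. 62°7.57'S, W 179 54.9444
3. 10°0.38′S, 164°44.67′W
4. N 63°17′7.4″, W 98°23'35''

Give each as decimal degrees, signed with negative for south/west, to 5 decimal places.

1. -15.88337, 56.98817
2. -62.12617, -179.91574
3. -10.00633, -164.74450
4. 63.28539, -98.39306

Point 1:
  Lat: 15 + 53.002/60 = 15.883367
  S ⇒ negate
  Lon: 56 + 59.29/60 = 56.988167
  E ⇒ keep positive
Point 2:
  Latitude: 7.57′ = 0.126167°; total 62.126167
  S ⇒ negate
  λ: 54.9444′ = 0.915740°; total 179.915740
  W ⇒ negate
Point 3:
  Latitude: 0.38′ = 0.006333°; total 10.006333
  S ⇒ negate
  Longitude: 164 + 44.67/60 = 164.744500
  W → negative
Point 4:
  Lat: 63 + 17/60 + 7.4/3600 = 63.285389
  N ⇒ keep positive
  λ: 23′ + 35″ = 23.58333′; 98 + 23.58333/60 = 98.393056
  W → negative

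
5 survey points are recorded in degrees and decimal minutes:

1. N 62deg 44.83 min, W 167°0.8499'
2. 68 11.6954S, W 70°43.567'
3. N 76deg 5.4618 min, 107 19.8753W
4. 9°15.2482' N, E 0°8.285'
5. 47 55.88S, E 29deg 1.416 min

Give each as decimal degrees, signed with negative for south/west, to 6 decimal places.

1. 62.747167, -167.014165
2. -68.194923, -70.726117
3. 76.091030, -107.331255
4. 9.254137, 0.138083
5. -47.931333, 29.023600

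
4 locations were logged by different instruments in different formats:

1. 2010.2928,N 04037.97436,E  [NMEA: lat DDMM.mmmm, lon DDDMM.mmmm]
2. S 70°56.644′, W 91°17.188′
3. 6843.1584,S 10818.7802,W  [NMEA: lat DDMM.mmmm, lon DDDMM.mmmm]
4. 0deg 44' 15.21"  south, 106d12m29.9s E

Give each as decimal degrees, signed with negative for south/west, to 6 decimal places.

Point 1:
  φ: degrees = first 2 digits = 20, minutes = 10.2928; 20 + 10.2928/60 = 20.1715467
  N → positive
  λ: split at 3 digits → 040° and 37.97436′; 40 + 37.97436/60 = 40.6329060
  E ⇒ keep positive
Point 2:
  φ: 70 + 56.644/60 = 70.9440667
  S ⇒ negate
  Longitude: 17.188′ = 0.286467°; total 91.2864667
  hemisphere W, so the sign is −
Point 3:
  φ: split at 2 digits → 68° and 43.1584′; 68 + 43.1584/60 = 68.7193067
  hemisphere S, so the sign is −
  λ: split at 3 digits → 108° and 18.7802′; 108 + 18.7802/60 = 108.3130033
  hemisphere W, so the sign is −
Point 4:
  Lat: 44′ + 15.21″ = 44.25350′; 0 + 44.25350/60 = 0.7375583
  hemisphere S, so the sign is −
  Lon: 106 + 12/60 + 29.9/3600 = 106.2083056
  E ⇒ keep positive

1. 20.171547, 40.632906
2. -70.944067, -91.286467
3. -68.719307, -108.313003
4. -0.737558, 106.208306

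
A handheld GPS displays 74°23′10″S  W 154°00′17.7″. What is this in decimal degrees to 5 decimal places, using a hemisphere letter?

74.38611° S, 154.00492° W

Latitude: 74 + 23/60 + 10/3600 = 74.386111
Longitude: 154 + 0/60 + 17.7/3600 = 154.004917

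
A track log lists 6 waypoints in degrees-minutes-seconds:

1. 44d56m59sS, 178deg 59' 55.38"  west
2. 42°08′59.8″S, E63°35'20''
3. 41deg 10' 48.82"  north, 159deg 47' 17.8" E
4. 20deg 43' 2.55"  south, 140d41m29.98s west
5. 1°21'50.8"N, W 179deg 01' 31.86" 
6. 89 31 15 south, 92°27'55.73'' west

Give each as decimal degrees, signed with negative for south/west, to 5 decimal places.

Point 1:
  Latitude: 56′ + 59″ = 56.98333′; 44 + 56.98333/60 = 44.949722
  hemisphere S, so the sign is −
  Lon: 178 + 59/60 + 55.38/3600 = 178.998717
  W → negative
Point 2:
  Lat: 42° + 8/60 + 59.8/3600 = 42 + 0.133333 + 0.016611 = 42.149944
  S ⇒ negate
  Lon: 35′ + 20″ = 35.33333′; 63 + 35.33333/60 = 63.588889
  E → positive
Point 3:
  φ: 41 + 10/60 + 48.82/3600 = 41.180228
  N ⇒ keep positive
  λ: 159 + 47/60 + 17.8/3600 = 159.788278
  E ⇒ keep positive
Point 4:
  Latitude: 20 + 43/60 + 2.55/3600 = 20.717375
  S ⇒ negate
  Lon: 140 + 41/60 + 29.98/3600 = 140.691661
  W → negative
Point 5:
  Latitude: 1° + 21/60 + 50.8/3600 = 1 + 0.350000 + 0.014111 = 1.364111
  N → positive
  λ: 1′ + 31.86″ = 1.53100′; 179 + 1.53100/60 = 179.025517
  W → negative
Point 6:
  φ: 89 + 31/60 + 15/3600 = 89.520833
  S → negative
  Lon: 92° + 27/60 + 55.73/3600 = 92 + 0.450000 + 0.015481 = 92.465481
  W → negative

1. -44.94972, -178.99872
2. -42.14994, 63.58889
3. 41.18023, 159.78828
4. -20.71738, -140.69166
5. 1.36411, -179.02552
6. -89.52083, -92.46548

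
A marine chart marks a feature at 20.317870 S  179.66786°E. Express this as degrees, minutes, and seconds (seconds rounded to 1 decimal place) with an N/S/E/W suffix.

20°19′4.3″ S, 179°40′4.3″ E

Lat: 0.317870° → 19.07220′; 0.07220 × 60 = 4.332″
λ: 0.667860 × 60 = 40.07160′ → 40′, remainder × 60 = 4.296″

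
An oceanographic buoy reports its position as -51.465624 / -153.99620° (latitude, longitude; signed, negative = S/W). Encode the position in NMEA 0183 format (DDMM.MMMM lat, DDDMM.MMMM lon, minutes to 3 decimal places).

Latitude is negative → S; |value| = 51.465624
Lat: fractional part 0.465624 → 27.93744 minutes
Longitude is negative → W; |value| = 153.996200
Lon: minutes = (153.996200 − 153) × 60 = 59.77200

5127.937,S / 15359.772,W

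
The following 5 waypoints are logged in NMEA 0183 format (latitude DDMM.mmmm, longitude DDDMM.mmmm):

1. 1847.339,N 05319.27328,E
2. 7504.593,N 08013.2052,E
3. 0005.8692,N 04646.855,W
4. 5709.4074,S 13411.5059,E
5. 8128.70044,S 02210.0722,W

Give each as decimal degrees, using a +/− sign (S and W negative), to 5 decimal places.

1. 18.78898, 53.32122
2. 75.07655, 80.22009
3. 0.09782, -46.78092
4. -57.15679, 134.19177
5. -81.47834, -22.16787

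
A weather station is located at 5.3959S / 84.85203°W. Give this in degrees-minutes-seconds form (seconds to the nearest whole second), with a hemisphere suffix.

Lat: 0.395900 × 60 = 23.75400′ → 23′, remainder × 60 = 45.24″
Lon: 0.852030° → 51.12180′; 0.12180 × 60 = 7.31″

5°23′45″ S, 84°51′7″ W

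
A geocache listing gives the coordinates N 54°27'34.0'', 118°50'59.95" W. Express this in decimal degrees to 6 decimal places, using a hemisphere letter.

Lat: 54 + 27/60 + 34/3600 = 54.4594444
Lon: 118° + 50/60 + 59.95/3600 = 118 + 0.833333 + 0.016653 = 118.8499861

54.459444° N, 118.849986° W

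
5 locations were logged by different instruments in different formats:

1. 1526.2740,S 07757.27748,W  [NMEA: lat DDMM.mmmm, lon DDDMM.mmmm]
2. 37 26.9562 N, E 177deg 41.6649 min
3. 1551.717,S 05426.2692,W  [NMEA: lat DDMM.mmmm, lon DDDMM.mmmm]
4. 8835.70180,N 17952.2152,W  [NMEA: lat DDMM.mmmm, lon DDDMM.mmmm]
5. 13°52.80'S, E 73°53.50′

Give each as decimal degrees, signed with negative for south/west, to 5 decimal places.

Point 1:
  Latitude: degrees = first 2 digits = 15, minutes = 26.274; 15 + 26.274/60 = 15.437900
  S ⇒ negate
  λ: degrees = first 3 digits = 77, minutes = 57.27748; 77 + 57.27748/60 = 77.954625
  W ⇒ negate
Point 2:
  Latitude: 26.9562′ = 0.449270°; total 37.449270
  N → positive
  Longitude: 41.6649′ = 0.694415°; total 177.694415
  E → positive
Point 3:
  Lat: degrees = first 2 digits = 15, minutes = 51.717; 15 + 51.717/60 = 15.861950
  hemisphere S, so the sign is −
  Lon: split at 3 digits → 054° and 26.2692′; 54 + 26.2692/60 = 54.437820
  hemisphere W, so the sign is −
Point 4:
  Latitude: split at 2 digits → 88° and 35.7018′; 88 + 35.7018/60 = 88.595030
  N → positive
  Lon: degrees = first 3 digits = 179, minutes = 52.2152; 179 + 52.2152/60 = 179.870253
  W → negative
Point 5:
  Lat: 52.8′ = 0.880000°; total 13.880000
  S ⇒ negate
  λ: 73 + 53.5/60 = 73.891667
  E → positive

1. -15.43790, -77.95462
2. 37.44927, 177.69442
3. -15.86195, -54.43782
4. 88.59503, -179.87025
5. -13.88000, 73.89167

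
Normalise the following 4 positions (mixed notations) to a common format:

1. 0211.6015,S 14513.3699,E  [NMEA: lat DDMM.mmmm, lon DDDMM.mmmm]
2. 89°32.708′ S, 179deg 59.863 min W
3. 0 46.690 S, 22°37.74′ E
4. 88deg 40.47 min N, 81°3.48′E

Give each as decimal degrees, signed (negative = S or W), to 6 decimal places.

Point 1:
  Latitude: split at 2 digits → 02° and 11.6015′; 2 + 11.6015/60 = 2.1933583
  S → negative
  λ: degrees = first 3 digits = 145, minutes = 13.3699; 145 + 13.3699/60 = 145.2228317
  E → positive
Point 2:
  φ: 89 + 32.708/60 = 89.5451333
  S ⇒ negate
  Longitude: 179 + 59.863/60 = 179.9977167
  hemisphere W, so the sign is −
Point 3:
  Latitude: 46.69′ = 0.778167°; total 0.7781667
  hemisphere S, so the sign is −
  Longitude: 37.74′ = 0.629000°; total 22.6290000
  E → positive
Point 4:
  Lat: 88 + 40.47/60 = 88.6745000
  N → positive
  λ: 3.48′ = 0.058000°; total 81.0580000
  E → positive

1. -2.193358, 145.222832
2. -89.545133, -179.997717
3. -0.778167, 22.629000
4. 88.674500, 81.058000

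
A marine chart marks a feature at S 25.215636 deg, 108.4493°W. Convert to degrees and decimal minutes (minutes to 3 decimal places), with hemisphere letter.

Latitude: 25° + 0.215636 × 60 = 25° 12.93816′
Longitude: fractional part 0.449300 → 26.95800 minutes

25° 12.938′ S, 108° 26.958′ W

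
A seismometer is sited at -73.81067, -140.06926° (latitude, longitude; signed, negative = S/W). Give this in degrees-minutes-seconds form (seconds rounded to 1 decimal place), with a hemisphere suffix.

Latitude is negative → S; |value| = 73.810670
φ: whole degrees 73; 48.64020′ → 48′ and 38.412″
Longitude is negative → W; |value| = 140.069260
Lon: 0.069260 × 60 = 4.15560′ → 4′, remainder × 60 = 9.336″

73°48′38.4″ S, 140°04′9.3″ W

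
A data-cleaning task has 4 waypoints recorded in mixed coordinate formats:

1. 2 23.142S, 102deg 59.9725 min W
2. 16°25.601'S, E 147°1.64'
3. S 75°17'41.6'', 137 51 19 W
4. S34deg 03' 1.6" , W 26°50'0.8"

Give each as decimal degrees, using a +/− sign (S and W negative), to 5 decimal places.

1. -2.38570, -102.99954
2. -16.42668, 147.02733
3. -75.29489, -137.85528
4. -34.05044, -26.83356

Point 1:
  Lat: 2 + 23.142/60 = 2.385700
  S ⇒ negate
  Longitude: 59.9725′ = 0.999542°; total 102.999542
  W → negative
Point 2:
  φ: 25.601′ = 0.426683°; total 16.426683
  hemisphere S, so the sign is −
  λ: 1.64′ = 0.027333°; total 147.027333
  E ⇒ keep positive
Point 3:
  φ: 75° + 17/60 + 41.6/3600 = 75 + 0.283333 + 0.011556 = 75.294889
  S → negative
  Longitude: 51′ + 19″ = 51.31667′; 137 + 51.31667/60 = 137.855278
  W → negative
Point 4:
  φ: 3′ + 1.6″ = 3.02667′; 34 + 3.02667/60 = 34.050444
  S → negative
  Longitude: 50′ + 0.8″ = 50.01333′; 26 + 50.01333/60 = 26.833556
  hemisphere W, so the sign is −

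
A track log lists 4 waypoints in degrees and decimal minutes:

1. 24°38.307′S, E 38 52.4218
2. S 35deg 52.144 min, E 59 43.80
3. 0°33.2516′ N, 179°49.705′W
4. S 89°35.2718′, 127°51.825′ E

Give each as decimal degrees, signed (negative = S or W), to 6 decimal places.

1. -24.638450, 38.873697
2. -35.869067, 59.730000
3. 0.554193, -179.828417
4. -89.587863, 127.863750

Point 1:
  Latitude: 24 + 38.307/60 = 24.6384500
  S ⇒ negate
  λ: 38 + 52.4218/60 = 38.8736967
  E → positive
Point 2:
  Lat: 35 + 52.144/60 = 35.8690667
  S ⇒ negate
  λ: 43.8′ = 0.730000°; total 59.7300000
  E ⇒ keep positive
Point 3:
  Latitude: 33.2516′ = 0.554193°; total 0.5541933
  N ⇒ keep positive
  λ: 49.705′ = 0.828417°; total 179.8284167
  W ⇒ negate
Point 4:
  φ: 35.2718′ = 0.587863°; total 89.5878633
  hemisphere S, so the sign is −
  Longitude: 51.825′ = 0.863750°; total 127.8637500
  E ⇒ keep positive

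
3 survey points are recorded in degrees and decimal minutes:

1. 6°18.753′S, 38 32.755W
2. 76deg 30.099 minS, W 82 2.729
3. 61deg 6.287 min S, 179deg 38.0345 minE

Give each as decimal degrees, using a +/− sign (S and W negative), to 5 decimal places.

Point 1:
  φ: 18.753′ = 0.312550°; total 6.312550
  S → negative
  λ: 32.755′ = 0.545917°; total 38.545917
  W → negative
Point 2:
  Lat: 30.099′ = 0.501650°; total 76.501650
  hemisphere S, so the sign is −
  Longitude: 82 + 2.729/60 = 82.045483
  W → negative
Point 3:
  Latitude: 61 + 6.287/60 = 61.104783
  S → negative
  Lon: 179 + 38.0345/60 = 179.633908
  E ⇒ keep positive

1. -6.31255, -38.54592
2. -76.50165, -82.04548
3. -61.10478, 179.63391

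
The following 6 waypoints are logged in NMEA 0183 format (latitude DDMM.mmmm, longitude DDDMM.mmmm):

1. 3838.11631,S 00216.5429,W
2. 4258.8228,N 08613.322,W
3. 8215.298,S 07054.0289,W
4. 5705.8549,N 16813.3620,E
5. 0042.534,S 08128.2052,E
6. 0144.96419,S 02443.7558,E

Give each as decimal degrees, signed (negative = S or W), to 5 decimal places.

1. -38.63527, -2.27572
2. 42.98038, -86.22203
3. -82.25497, -70.90048
4. 57.09758, 168.22270
5. -0.70890, 81.47009
6. -1.74940, 24.72926

Point 1:
  Latitude: degrees = first 2 digits = 38, minutes = 38.11631; 38 + 38.11631/60 = 38.635272
  S ⇒ negate
  Lon: degrees = first 3 digits = 2, minutes = 16.5429; 2 + 16.5429/60 = 2.275715
  W → negative
Point 2:
  φ: split at 2 digits → 42° and 58.8228′; 42 + 58.8228/60 = 42.980380
  N ⇒ keep positive
  Longitude: degrees = first 3 digits = 86, minutes = 13.322; 86 + 13.322/60 = 86.222033
  W → negative
Point 3:
  φ: split at 2 digits → 82° and 15.298′; 82 + 15.298/60 = 82.254967
  hemisphere S, so the sign is −
  Longitude: degrees = first 3 digits = 70, minutes = 54.0289; 70 + 54.0289/60 = 70.900482
  W → negative
Point 4:
  φ: degrees = first 2 digits = 57, minutes = 5.8549; 57 + 5.8549/60 = 57.097582
  N → positive
  Longitude: degrees = first 3 digits = 168, minutes = 13.362; 168 + 13.362/60 = 168.222700
  E ⇒ keep positive
Point 5:
  Lat: split at 2 digits → 00° and 42.534′; 0 + 42.534/60 = 0.708900
  S ⇒ negate
  λ: split at 3 digits → 081° and 28.2052′; 81 + 28.2052/60 = 81.470087
  E ⇒ keep positive
Point 6:
  Lat: degrees = first 2 digits = 1, minutes = 44.96419; 1 + 44.96419/60 = 1.749403
  hemisphere S, so the sign is −
  Lon: split at 3 digits → 024° and 43.7558′; 24 + 43.7558/60 = 24.729263
  E ⇒ keep positive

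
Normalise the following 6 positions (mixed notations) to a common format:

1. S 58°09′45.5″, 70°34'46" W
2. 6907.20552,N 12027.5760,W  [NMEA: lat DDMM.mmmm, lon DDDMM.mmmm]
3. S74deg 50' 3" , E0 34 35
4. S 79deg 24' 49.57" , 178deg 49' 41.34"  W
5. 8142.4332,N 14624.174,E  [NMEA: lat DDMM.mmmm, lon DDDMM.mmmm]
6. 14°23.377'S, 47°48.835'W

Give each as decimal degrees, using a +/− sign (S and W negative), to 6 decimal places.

Point 1:
  φ: 58° + 9/60 + 45.5/3600 = 58 + 0.150000 + 0.012639 = 58.1626389
  S → negative
  λ: 70 + 34/60 + 46/3600 = 70.5794444
  hemisphere W, so the sign is −
Point 2:
  Latitude: degrees = first 2 digits = 69, minutes = 7.20552; 69 + 7.20552/60 = 69.1200920
  N → positive
  λ: degrees = first 3 digits = 120, minutes = 27.576; 120 + 27.576/60 = 120.4596000
  hemisphere W, so the sign is −
Point 3:
  φ: 74 + 50/60 + 3/3600 = 74.8341667
  S → negative
  λ: 0 + 34/60 + 35/3600 = 0.5763889
  E → positive
Point 4:
  Lat: 79 + 24/60 + 49.57/3600 = 79.4137694
  hemisphere S, so the sign is −
  Lon: 178° + 49/60 + 41.34/3600 = 178 + 0.816667 + 0.011483 = 178.8281500
  W → negative
Point 5:
  φ: degrees = first 2 digits = 81, minutes = 42.4332; 81 + 42.4332/60 = 81.7072200
  N ⇒ keep positive
  Lon: degrees = first 3 digits = 146, minutes = 24.174; 146 + 24.174/60 = 146.4029000
  E ⇒ keep positive
Point 6:
  φ: 23.377′ = 0.389617°; total 14.3896167
  S → negative
  Longitude: 48.835′ = 0.813917°; total 47.8139167
  W → negative

1. -58.162639, -70.579444
2. 69.120092, -120.459600
3. -74.834167, 0.576389
4. -79.413769, -178.828150
5. 81.707220, 146.402900
6. -14.389617, -47.813917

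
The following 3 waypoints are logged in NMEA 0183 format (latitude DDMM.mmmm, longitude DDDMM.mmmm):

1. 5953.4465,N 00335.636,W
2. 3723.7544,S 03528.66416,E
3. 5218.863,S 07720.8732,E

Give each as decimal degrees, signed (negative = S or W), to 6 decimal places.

1. 59.890775, -3.593933
2. -37.395907, 35.477736
3. -52.314383, 77.347887

Point 1:
  φ: split at 2 digits → 59° and 53.4465′; 59 + 53.4465/60 = 59.8907750
  N ⇒ keep positive
  Lon: degrees = first 3 digits = 3, minutes = 35.636; 3 + 35.636/60 = 3.5939333
  hemisphere W, so the sign is −
Point 2:
  φ: split at 2 digits → 37° and 23.7544′; 37 + 23.7544/60 = 37.3959067
  S → negative
  Longitude: split at 3 digits → 035° and 28.66416′; 35 + 28.66416/60 = 35.4777360
  E ⇒ keep positive
Point 3:
  φ: degrees = first 2 digits = 52, minutes = 18.863; 52 + 18.863/60 = 52.3143833
  S → negative
  λ: degrees = first 3 digits = 77, minutes = 20.8732; 77 + 20.8732/60 = 77.3478867
  E ⇒ keep positive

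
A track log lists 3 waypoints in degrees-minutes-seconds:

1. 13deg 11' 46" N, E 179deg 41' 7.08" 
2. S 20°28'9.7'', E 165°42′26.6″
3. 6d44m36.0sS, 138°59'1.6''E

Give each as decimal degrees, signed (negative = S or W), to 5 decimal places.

Point 1:
  φ: 11′ + 46″ = 11.76667′; 13 + 11.76667/60 = 13.196111
  N → positive
  Lon: 41′ + 7.08″ = 41.11800′; 179 + 41.11800/60 = 179.685300
  E ⇒ keep positive
Point 2:
  Latitude: 28′ + 9.7″ = 28.16167′; 20 + 28.16167/60 = 20.469361
  S → negative
  Lon: 165° + 42/60 + 26.6/3600 = 165 + 0.700000 + 0.007389 = 165.707389
  E → positive
Point 3:
  Lat: 6° + 44/60 + 36/3600 = 6 + 0.733333 + 0.010000 = 6.743333
  S ⇒ negate
  λ: 138° + 59/60 + 1.6/3600 = 138 + 0.983333 + 0.000444 = 138.983778
  E ⇒ keep positive

1. 13.19611, 179.68530
2. -20.46936, 165.70739
3. -6.74333, 138.98378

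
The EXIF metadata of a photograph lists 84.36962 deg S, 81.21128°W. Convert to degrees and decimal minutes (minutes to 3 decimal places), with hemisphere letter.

84° 22.177′ S, 81° 12.677′ W

Lat: minutes = (84.369620 − 84) × 60 = 22.17720
Lon: fractional part 0.211280 → 12.67680 minutes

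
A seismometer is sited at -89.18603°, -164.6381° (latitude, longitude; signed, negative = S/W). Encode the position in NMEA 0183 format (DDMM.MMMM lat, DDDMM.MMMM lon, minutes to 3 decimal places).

8911.162,S / 16438.286,W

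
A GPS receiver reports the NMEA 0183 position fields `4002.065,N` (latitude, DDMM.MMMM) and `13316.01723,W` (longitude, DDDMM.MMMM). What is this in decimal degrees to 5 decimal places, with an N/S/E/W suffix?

Latitude: degrees = first 2 digits = 40, minutes = 2.065; 40 + 2.065/60 = 40.034417
Longitude: split at 3 digits → 133° and 16.01723′; 133 + 16.01723/60 = 133.266954

40.03442° N, 133.26695° W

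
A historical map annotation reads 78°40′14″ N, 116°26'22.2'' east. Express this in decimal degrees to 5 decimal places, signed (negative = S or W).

φ: 78° + 40/60 + 14/3600 = 78 + 0.666667 + 0.003889 = 78.670556
N → positive
Longitude: 116 + 26/60 + 22.2/3600 = 116.439500
E → positive

78.67056, 116.43950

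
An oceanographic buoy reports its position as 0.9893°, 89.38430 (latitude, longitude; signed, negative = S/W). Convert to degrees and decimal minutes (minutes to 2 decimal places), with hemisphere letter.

Latitude: 0° + 0.989300 × 60 = 0° 59.3580′
Lon: 89° + 0.384300 × 60 = 89° 23.0580′

0° 59.36′ N, 89° 23.06′ E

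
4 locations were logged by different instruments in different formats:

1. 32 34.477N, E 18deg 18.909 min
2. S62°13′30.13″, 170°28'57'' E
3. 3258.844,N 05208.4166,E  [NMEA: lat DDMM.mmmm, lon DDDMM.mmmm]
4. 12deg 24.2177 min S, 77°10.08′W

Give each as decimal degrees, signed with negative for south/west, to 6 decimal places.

1. 32.574617, 18.315150
2. -62.225036, 170.482500
3. 32.980733, 52.140277
4. -12.403628, -77.168000

Point 1:
  Lat: 32 + 34.477/60 = 32.5746167
  N → positive
  Lon: 18 + 18.909/60 = 18.3151500
  E ⇒ keep positive
Point 2:
  φ: 13′ + 30.13″ = 13.50217′; 62 + 13.50217/60 = 62.2250361
  S ⇒ negate
  λ: 170 + 28/60 + 57/3600 = 170.4825000
  E → positive
Point 3:
  Latitude: split at 2 digits → 32° and 58.844′; 32 + 58.844/60 = 32.9807333
  N → positive
  Lon: degrees = first 3 digits = 52, minutes = 8.4166; 52 + 8.4166/60 = 52.1402767
  E ⇒ keep positive
Point 4:
  Latitude: 12 + 24.2177/60 = 12.4036283
  hemisphere S, so the sign is −
  Lon: 10.08′ = 0.168000°; total 77.1680000
  W → negative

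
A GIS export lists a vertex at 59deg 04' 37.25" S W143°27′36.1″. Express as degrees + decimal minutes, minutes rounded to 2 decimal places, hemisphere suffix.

59° 4.62′ S, 143° 27.60′ W

φ: seconds/60 = 0.62083; minutes = 4 + 0.62083 = 4.6208
λ: 27 + 36.1/60 = 27.6017′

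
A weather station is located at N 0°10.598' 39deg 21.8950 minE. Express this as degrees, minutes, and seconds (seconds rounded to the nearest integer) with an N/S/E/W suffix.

φ: 10.59800′ → 10′ and 0.59800 × 60 = 35.88″
λ: 21.89500′ → 21′ and 0.89500 × 60 = 53.70″

0°10′36″ N, 39°21′54″ E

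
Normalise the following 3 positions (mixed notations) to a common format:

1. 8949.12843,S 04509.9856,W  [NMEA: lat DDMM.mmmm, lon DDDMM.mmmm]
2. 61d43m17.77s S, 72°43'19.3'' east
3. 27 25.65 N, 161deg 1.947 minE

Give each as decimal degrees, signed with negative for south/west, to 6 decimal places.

Point 1:
  φ: degrees = first 2 digits = 89, minutes = 49.12843; 89 + 49.12843/60 = 89.8188072
  hemisphere S, so the sign is −
  λ: degrees = first 3 digits = 45, minutes = 9.9856; 45 + 9.9856/60 = 45.1664267
  hemisphere W, so the sign is −
Point 2:
  Lat: 61 + 43/60 + 17.77/3600 = 61.7216028
  S ⇒ negate
  Longitude: 72° + 43/60 + 19.3/3600 = 72 + 0.716667 + 0.005361 = 72.7220278
  E → positive
Point 3:
  Lat: 27 + 25.65/60 = 27.4275000
  N ⇒ keep positive
  Lon: 1.947′ = 0.032450°; total 161.0324500
  E → positive

1. -89.818807, -45.166427
2. -61.721603, 72.722028
3. 27.427500, 161.032450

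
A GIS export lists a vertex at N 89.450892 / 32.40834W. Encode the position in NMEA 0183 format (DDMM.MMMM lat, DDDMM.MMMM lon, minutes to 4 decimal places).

Lat: fractional part 0.450892 → 27.053520 minutes
Longitude: fractional part 0.408340 → 24.500400 minutes

8927.0535,N / 03224.5004,W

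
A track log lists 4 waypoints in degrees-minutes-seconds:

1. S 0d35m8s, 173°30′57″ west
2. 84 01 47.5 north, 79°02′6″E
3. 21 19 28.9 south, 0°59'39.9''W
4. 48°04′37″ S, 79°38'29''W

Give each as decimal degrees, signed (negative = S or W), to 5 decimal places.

Point 1:
  φ: 35′ + 8″ = 35.13333′; 0 + 35.13333/60 = 0.585556
  hemisphere S, so the sign is −
  λ: 173 + 30/60 + 57/3600 = 173.515833
  W ⇒ negate
Point 2:
  Latitude: 1′ + 47.5″ = 1.79167′; 84 + 1.79167/60 = 84.029861
  N → positive
  Lon: 79 + 2/60 + 6/3600 = 79.035000
  E → positive
Point 3:
  Latitude: 21° + 19/60 + 28.9/3600 = 21 + 0.316667 + 0.008028 = 21.324694
  S ⇒ negate
  Lon: 0° + 59/60 + 39.9/3600 = 0 + 0.983333 + 0.011083 = 0.994417
  hemisphere W, so the sign is −
Point 4:
  φ: 4′ + 37″ = 4.61667′; 48 + 4.61667/60 = 48.076944
  S ⇒ negate
  Longitude: 79° + 38/60 + 29/3600 = 79 + 0.633333 + 0.008056 = 79.641389
  hemisphere W, so the sign is −

1. -0.58556, -173.51583
2. 84.02986, 79.03500
3. -21.32469, -0.99442
4. -48.07694, -79.64139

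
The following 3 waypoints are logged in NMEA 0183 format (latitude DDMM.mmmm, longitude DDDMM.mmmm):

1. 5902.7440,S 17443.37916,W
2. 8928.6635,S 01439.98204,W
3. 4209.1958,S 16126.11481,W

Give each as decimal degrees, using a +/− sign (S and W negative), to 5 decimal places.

Point 1:
  Latitude: degrees = first 2 digits = 59, minutes = 2.744; 59 + 2.744/60 = 59.045733
  hemisphere S, so the sign is −
  λ: degrees = first 3 digits = 174, minutes = 43.37916; 174 + 43.37916/60 = 174.722986
  W ⇒ negate
Point 2:
  Lat: split at 2 digits → 89° and 28.6635′; 89 + 28.6635/60 = 89.477725
  S ⇒ negate
  λ: degrees = first 3 digits = 14, minutes = 39.98204; 14 + 39.98204/60 = 14.666367
  hemisphere W, so the sign is −
Point 3:
  φ: split at 2 digits → 42° and 9.1958′; 42 + 9.1958/60 = 42.153263
  S → negative
  λ: degrees = first 3 digits = 161, minutes = 26.11481; 161 + 26.11481/60 = 161.435247
  hemisphere W, so the sign is −

1. -59.04573, -174.72299
2. -89.47773, -14.66637
3. -42.15326, -161.43525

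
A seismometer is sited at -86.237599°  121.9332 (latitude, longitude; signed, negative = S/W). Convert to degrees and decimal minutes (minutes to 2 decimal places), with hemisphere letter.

86° 14.26′ S, 121° 55.99′ E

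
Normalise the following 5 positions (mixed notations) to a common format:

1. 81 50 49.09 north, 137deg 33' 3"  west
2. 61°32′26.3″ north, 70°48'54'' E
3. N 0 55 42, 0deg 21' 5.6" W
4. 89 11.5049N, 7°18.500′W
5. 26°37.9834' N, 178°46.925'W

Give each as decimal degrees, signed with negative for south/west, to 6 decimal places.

Point 1:
  Lat: 81° + 50/60 + 49.09/3600 = 81 + 0.833333 + 0.013636 = 81.8469694
  N → positive
  Lon: 137° + 33/60 + 3/3600 = 137 + 0.550000 + 0.000833 = 137.5508333
  W → negative
Point 2:
  Latitude: 61 + 32/60 + 26.3/3600 = 61.5406389
  N → positive
  Lon: 70 + 48/60 + 54/3600 = 70.8150000
  E → positive
Point 3:
  Lat: 0 + 55/60 + 42/3600 = 0.9283333
  N → positive
  Lon: 21′ + 5.6″ = 21.09333′; 0 + 21.09333/60 = 0.3515556
  W ⇒ negate
Point 4:
  Latitude: 89 + 11.5049/60 = 89.1917483
  N → positive
  λ: 7 + 18.5/60 = 7.3083333
  W ⇒ negate
Point 5:
  Latitude: 37.9834′ = 0.633057°; total 26.6330567
  N → positive
  Lon: 46.925′ = 0.782083°; total 178.7820833
  hemisphere W, so the sign is −

1. 81.846969, -137.550833
2. 61.540639, 70.815000
3. 0.928333, -0.351556
4. 89.191748, -7.308333
5. 26.633057, -178.782083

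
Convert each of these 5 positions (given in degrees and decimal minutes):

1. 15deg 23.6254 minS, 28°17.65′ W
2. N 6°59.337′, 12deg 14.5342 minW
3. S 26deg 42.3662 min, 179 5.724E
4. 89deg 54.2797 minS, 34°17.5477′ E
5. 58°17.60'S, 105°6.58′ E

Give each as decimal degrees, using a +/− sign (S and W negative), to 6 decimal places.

1. -15.393757, -28.294167
2. 6.988950, -12.242237
3. -26.706103, 179.095400
4. -89.904662, 34.292462
5. -58.293333, 105.109667

Point 1:
  Lat: 15 + 23.6254/60 = 15.3937567
  hemisphere S, so the sign is −
  λ: 17.65′ = 0.294167°; total 28.2941667
  W ⇒ negate
Point 2:
  φ: 59.337′ = 0.988950°; total 6.9889500
  N ⇒ keep positive
  λ: 14.5342′ = 0.242237°; total 12.2422367
  W ⇒ negate
Point 3:
  φ: 26 + 42.3662/60 = 26.7061033
  S ⇒ negate
  λ: 179 + 5.724/60 = 179.0954000
  E → positive
Point 4:
  φ: 89 + 54.2797/60 = 89.9046617
  hemisphere S, so the sign is −
  λ: 17.5477′ = 0.292462°; total 34.2924617
  E → positive
Point 5:
  Lat: 58 + 17.6/60 = 58.2933333
  hemisphere S, so the sign is −
  λ: 105 + 6.58/60 = 105.1096667
  E → positive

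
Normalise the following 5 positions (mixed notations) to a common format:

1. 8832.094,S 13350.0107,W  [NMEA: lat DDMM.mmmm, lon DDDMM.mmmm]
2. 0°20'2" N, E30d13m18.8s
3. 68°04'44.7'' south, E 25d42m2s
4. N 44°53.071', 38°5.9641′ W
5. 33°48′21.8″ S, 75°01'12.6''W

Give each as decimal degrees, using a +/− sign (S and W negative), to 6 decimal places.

1. -88.534900, -133.833512
2. 0.333889, 30.221889
3. -68.079083, 25.700556
4. 44.884517, -38.099402
5. -33.806056, -75.020167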